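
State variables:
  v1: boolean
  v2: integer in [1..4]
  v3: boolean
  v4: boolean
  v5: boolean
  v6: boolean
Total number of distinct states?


State space = product of domain sizes of all variables.
Domain sizes:
  v1 (boolean): 2
  v2 (integer in [1..4]): 4
  v3 (boolean): 2
  v4 (boolean): 2
  v5 (boolean): 2
  v6 (boolean): 2
Product = 2 * 4 * 2 * 2 * 2 * 2 = 128

128


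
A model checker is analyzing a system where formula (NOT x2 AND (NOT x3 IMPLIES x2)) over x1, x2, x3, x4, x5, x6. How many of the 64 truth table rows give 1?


Formula: (NOT x2 AND (NOT x3 IMPLIES x2)) over 6 vars (64 rows)
Evaluate each row (x1, x2, x3, x4, x5, x6 as bits, MSB first):
  row 0 [000000]: (NOT 0 AND (NOT 0 IMPLIES 0)) -> 0
  row 1 [000001]: (NOT 0 AND (NOT 0 IMPLIES 0)) -> 0
  row 2 [000010]: (NOT 0 AND (NOT 0 IMPLIES 0)) -> 0
  row 3 [000011]: (NOT 0 AND (NOT 0 IMPLIES 0)) -> 0
  row 4 [000100]: (NOT 0 AND (NOT 0 IMPLIES 0)) -> 0
  (every remaining row is evaluated the same way; all 64 results are listed next)
Full result column, 8 rows per line (x1,x2,x3 fixed per line; x4,x5,x6 runs 000..111 left to right):
  rows 0-7 [x1,x2,x3=000]: 00000000  (ones: 0)
  rows 8-15 [x1,x2,x3=001]: 11111111  (ones: 8)
  rows 16-23 [x1,x2,x3=010]: 00000000  (ones: 0)
  rows 24-31 [x1,x2,x3=011]: 00000000  (ones: 0)
  rows 32-39 [x1,x2,x3=100]: 00000000  (ones: 0)
  rows 40-47 [x1,x2,x3=101]: 11111111  (ones: 8)
  rows 48-55 [x1,x2,x3=110]: 00000000  (ones: 0)
  rows 56-63 [x1,x2,x3=111]: 00000000  (ones: 0)
Count of 1-rows = 0+8+0+0+0+8+0+0 = 16

16


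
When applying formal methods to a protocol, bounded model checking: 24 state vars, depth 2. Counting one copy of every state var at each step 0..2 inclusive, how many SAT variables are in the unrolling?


BMC unrolls to depth k, creating one copy of each state var for steps 0..k.
Step count = 2 + 1 = 3 (steps 0 through 2)
Vars per step = 24
Total = 24 * 3 = 72

72


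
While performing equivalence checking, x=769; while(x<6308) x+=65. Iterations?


Step 1: x goes from 769 toward 6308 by 65; the body runs while x<6308, so iterations = ceil((bound-start)/step)
Step 2: Distance=5539
Step 3: ceil(5539/65)=86

86


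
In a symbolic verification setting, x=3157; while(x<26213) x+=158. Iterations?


Step 1: x goes from 3157 toward 26213 by 158; the body runs while x<26213, so iterations = ceil((bound-start)/step)
Step 2: Distance=23056
Step 3: ceil(23056/158)=146

146


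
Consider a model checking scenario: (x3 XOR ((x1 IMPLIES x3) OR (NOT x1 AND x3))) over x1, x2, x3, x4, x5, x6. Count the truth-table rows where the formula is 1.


Formula: (x3 XOR ((x1 IMPLIES x3) OR (NOT x1 AND x3))) over 6 vars (64 rows)
Evaluate each row (x1, x2, x3, x4, x5, x6 as bits, MSB first):
  row 0 [000000]: (0 XOR ((0 IMPLIES 0) OR (NOT 0 AND 0))) -> 1
  row 1 [000001]: (0 XOR ((0 IMPLIES 0) OR (NOT 0 AND 0))) -> 1
  row 2 [000010]: (0 XOR ((0 IMPLIES 0) OR (NOT 0 AND 0))) -> 1
  row 3 [000011]: (0 XOR ((0 IMPLIES 0) OR (NOT 0 AND 0))) -> 1
  row 4 [000100]: (0 XOR ((0 IMPLIES 0) OR (NOT 0 AND 0))) -> 1
  (every remaining row is evaluated the same way; all 64 results are listed next)
Full result column, 8 rows per line (x1,x2,x3 fixed per line; x4,x5,x6 runs 000..111 left to right):
  rows 0-7 [x1,x2,x3=000]: 11111111  (ones: 8)
  rows 8-15 [x1,x2,x3=001]: 00000000  (ones: 0)
  rows 16-23 [x1,x2,x3=010]: 11111111  (ones: 8)
  rows 24-31 [x1,x2,x3=011]: 00000000  (ones: 0)
  rows 32-39 [x1,x2,x3=100]: 00000000  (ones: 0)
  rows 40-47 [x1,x2,x3=101]: 00000000  (ones: 0)
  rows 48-55 [x1,x2,x3=110]: 00000000  (ones: 0)
  rows 56-63 [x1,x2,x3=111]: 00000000  (ones: 0)
Count of 1-rows = 8+0+8+0+0+0+0+0 = 16

16


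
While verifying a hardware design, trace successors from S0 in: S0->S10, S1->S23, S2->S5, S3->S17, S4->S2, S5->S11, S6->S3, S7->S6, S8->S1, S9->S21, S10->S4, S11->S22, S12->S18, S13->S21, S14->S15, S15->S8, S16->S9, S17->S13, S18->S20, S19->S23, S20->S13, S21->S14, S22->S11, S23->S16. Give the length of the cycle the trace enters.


Trace from S0 until a state repeats:
  S0 -> S10 -> S4 -> S2 -> S5 -> S11 -> S22 -> S11
S11 first seen at step 5, revisited at step 7.
Cycle length = 7 - 5 = 2

2


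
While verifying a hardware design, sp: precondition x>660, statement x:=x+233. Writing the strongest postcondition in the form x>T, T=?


Formula: sp(P, x:=E) = exists old_x. (x = E[old_x/x]) AND P[old_x/x] (old_x is the value of x before the assignment; eliminate old_x by solving x = E[old_x/x] for old_x)
Step 1: Precondition P: x>660, i.e. old_x > 660
Step 2: Assignment gives x = old_x + 233, so old_x = x - 233
Step 3: Substitute into P: x - 233 > 660
Step 4: Simplify: x > 660+233 = 893

893


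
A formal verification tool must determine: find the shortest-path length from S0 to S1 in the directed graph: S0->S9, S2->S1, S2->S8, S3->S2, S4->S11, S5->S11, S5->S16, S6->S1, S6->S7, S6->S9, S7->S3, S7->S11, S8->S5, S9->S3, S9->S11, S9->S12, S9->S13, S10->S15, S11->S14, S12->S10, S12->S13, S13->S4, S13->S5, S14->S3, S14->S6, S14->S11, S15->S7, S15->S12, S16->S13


BFS layer-by-layer from S0:
  dist 0: {S0}
  dist 1: {S9}
  dist 2: {S3, S11, S12, S13}
  dist 3: {S2, S4, S5, S10, S14}
  dist 4: {S1, S6, S8, S15, S16}
  -> S1 reached at distance 4
Shortest path length = 4

4


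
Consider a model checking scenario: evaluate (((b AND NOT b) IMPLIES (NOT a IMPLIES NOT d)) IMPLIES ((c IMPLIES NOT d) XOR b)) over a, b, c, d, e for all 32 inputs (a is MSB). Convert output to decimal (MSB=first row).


Formula: (((b AND NOT b) IMPLIES (NOT a IMPLIES NOT d)) IMPLIES ((c IMPLIES NOT d) XOR b)) over a, b, c, d, e (32 rows)
Evaluate each row (bits = a,b,c,d,e, MSB first):
  row 0 [00000]: (((0 AND NOT 0) IMPLIES (NOT 0 IMPLIES NOT 0)) IMPLIES ((0 IMPLIES NOT 0) XOR 0)) -> 1
  row 1 [00001]: (((0 AND NOT 0) IMPLIES (NOT 0 IMPLIES NOT 0)) IMPLIES ((0 IMPLIES NOT 0) XOR 0)) -> 1
  row 2 [00010]: (((0 AND NOT 0) IMPLIES (NOT 0 IMPLIES NOT 1)) IMPLIES ((0 IMPLIES NOT 1) XOR 0)) -> 1
  row 3 [00011]: (((0 AND NOT 0) IMPLIES (NOT 0 IMPLIES NOT 1)) IMPLIES ((0 IMPLIES NOT 1) XOR 0)) -> 1
  row 4 [00100]: (((0 AND NOT 0) IMPLIES (NOT 0 IMPLIES NOT 0)) IMPLIES ((1 IMPLIES NOT 0) XOR 0)) -> 1
  row 5 [00101]: (((0 AND NOT 0) IMPLIES (NOT 0 IMPLIES NOT 0)) IMPLIES ((1 IMPLIES NOT 0) XOR 0)) -> 1
  row 6 [00110]: (((0 AND NOT 0) IMPLIES (NOT 0 IMPLIES NOT 1)) IMPLIES ((1 IMPLIES NOT 1) XOR 0)) -> 0
  row 7 [00111]: (((0 AND NOT 0) IMPLIES (NOT 0 IMPLIES NOT 1)) IMPLIES ((1 IMPLIES NOT 1) XOR 0)) -> 0
  row 8 [01000]: (((1 AND NOT 1) IMPLIES (NOT 0 IMPLIES NOT 0)) IMPLIES ((0 IMPLIES NOT 0) XOR 1)) -> 0
  row 9 [01001]: (((1 AND NOT 1) IMPLIES (NOT 0 IMPLIES NOT 0)) IMPLIES ((0 IMPLIES NOT 0) XOR 1)) -> 0
  row 10 [01010]: (((1 AND NOT 1) IMPLIES (NOT 0 IMPLIES NOT 1)) IMPLIES ((0 IMPLIES NOT 1) XOR 1)) -> 0
  row 11 [01011]: (((1 AND NOT 1) IMPLIES (NOT 0 IMPLIES NOT 1)) IMPLIES ((0 IMPLIES NOT 1) XOR 1)) -> 0
  row 12 [01100]: (((1 AND NOT 1) IMPLIES (NOT 0 IMPLIES NOT 0)) IMPLIES ((1 IMPLIES NOT 0) XOR 1)) -> 0
  row 13 [01101]: (((1 AND NOT 1) IMPLIES (NOT 0 IMPLIES NOT 0)) IMPLIES ((1 IMPLIES NOT 0) XOR 1)) -> 0
  row 14 [01110]: (((1 AND NOT 1) IMPLIES (NOT 0 IMPLIES NOT 1)) IMPLIES ((1 IMPLIES NOT 1) XOR 1)) -> 1
  row 15 [01111]: (((1 AND NOT 1) IMPLIES (NOT 0 IMPLIES NOT 1)) IMPLIES ((1 IMPLIES NOT 1) XOR 1)) -> 1
  row 16 [10000]: (((0 AND NOT 0) IMPLIES (NOT 1 IMPLIES NOT 0)) IMPLIES ((0 IMPLIES NOT 0) XOR 0)) -> 1
  row 17 [10001]: (((0 AND NOT 0) IMPLIES (NOT 1 IMPLIES NOT 0)) IMPLIES ((0 IMPLIES NOT 0) XOR 0)) -> 1
  row 18 [10010]: (((0 AND NOT 0) IMPLIES (NOT 1 IMPLIES NOT 1)) IMPLIES ((0 IMPLIES NOT 1) XOR 0)) -> 1
  row 19 [10011]: (((0 AND NOT 0) IMPLIES (NOT 1 IMPLIES NOT 1)) IMPLIES ((0 IMPLIES NOT 1) XOR 0)) -> 1
  row 20 [10100]: (((0 AND NOT 0) IMPLIES (NOT 1 IMPLIES NOT 0)) IMPLIES ((1 IMPLIES NOT 0) XOR 0)) -> 1
  row 21 [10101]: (((0 AND NOT 0) IMPLIES (NOT 1 IMPLIES NOT 0)) IMPLIES ((1 IMPLIES NOT 0) XOR 0)) -> 1
  row 22 [10110]: (((0 AND NOT 0) IMPLIES (NOT 1 IMPLIES NOT 1)) IMPLIES ((1 IMPLIES NOT 1) XOR 0)) -> 0
  row 23 [10111]: (((0 AND NOT 0) IMPLIES (NOT 1 IMPLIES NOT 1)) IMPLIES ((1 IMPLIES NOT 1) XOR 0)) -> 0
  row 24 [11000]: (((1 AND NOT 1) IMPLIES (NOT 1 IMPLIES NOT 0)) IMPLIES ((0 IMPLIES NOT 0) XOR 1)) -> 0
  row 25 [11001]: (((1 AND NOT 1) IMPLIES (NOT 1 IMPLIES NOT 0)) IMPLIES ((0 IMPLIES NOT 0) XOR 1)) -> 0
  row 26 [11010]: (((1 AND NOT 1) IMPLIES (NOT 1 IMPLIES NOT 1)) IMPLIES ((0 IMPLIES NOT 1) XOR 1)) -> 0
  row 27 [11011]: (((1 AND NOT 1) IMPLIES (NOT 1 IMPLIES NOT 1)) IMPLIES ((0 IMPLIES NOT 1) XOR 1)) -> 0
  row 28 [11100]: (((1 AND NOT 1) IMPLIES (NOT 1 IMPLIES NOT 0)) IMPLIES ((1 IMPLIES NOT 0) XOR 1)) -> 0
  row 29 [11101]: (((1 AND NOT 1) IMPLIES (NOT 1 IMPLIES NOT 0)) IMPLIES ((1 IMPLIES NOT 0) XOR 1)) -> 0
  row 30 [11110]: (((1 AND NOT 1) IMPLIES (NOT 1 IMPLIES NOT 1)) IMPLIES ((1 IMPLIES NOT 1) XOR 1)) -> 1
  row 31 [11111]: (((1 AND NOT 1) IMPLIES (NOT 1 IMPLIES NOT 1)) IMPLIES ((1 IMPLIES NOT 1) XOR 1)) -> 1
Full result column, 4 rows per line (a,b,c fixed per line; d,e runs 00..11 left to right):
  rows 0-3 [a,b,c=000]: 1111  = hex F
  rows 4-7 [a,b,c=001]: 1100  = hex C
  rows 8-11 [a,b,c=010]: 0000  = hex 0
  rows 12-15 [a,b,c=011]: 0011  = hex 3
  rows 16-19 [a,b,c=100]: 1111  = hex F
  rows 20-23 [a,b,c=101]: 1100  = hex C
  rows 24-27 [a,b,c=110]: 0000  = hex 0
  rows 28-31 [a,b,c=111]: 0011  = hex 3
Output column (row 0 .. row 31) = 11111100000000111111110000000011
Output column grouped in 4s = 1111 1100 0000 0011 1111 1100 0000 0011 = 0xFC03FC03
Convert to decimal digit by digit (value = value*16 + digit):
  F -> 15
  15*16 + 12 (C) = 252
  252*16 + 0 = 4032
  4032*16 + 3 = 64515
  64515*16 + 15 (F) = 1032255
  1032255*16 + 12 (C) = 16516092
  16516092*16 + 0 = 264257472
  264257472*16 + 3 = 4228119555
Decimal = 4228119555

4228119555


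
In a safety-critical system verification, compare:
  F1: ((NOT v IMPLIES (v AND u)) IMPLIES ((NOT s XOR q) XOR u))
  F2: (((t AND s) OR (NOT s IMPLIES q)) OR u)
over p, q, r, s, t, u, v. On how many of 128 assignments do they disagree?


F1 = ((NOT v IMPLIES (v AND u)) IMPLIES ((NOT s XOR q) XOR u))
F2 = (((t AND s) OR (NOT s IMPLIES q)) OR u)
Evaluate both on each of 128 rows (bits = p,q,r,s,t,u,v):
  row 0 [0000000]: F1=1 F2=0 (differ) -> 1
  row 1 [0000001]: F1=1 F2=0 (differ) -> 1
  row 2 [0000010]: F1=1 F2=1 -> 0
  row 3 [0000011]: F1=0 F2=1 (differ) -> 1
  row 4 [0000100]: F1=1 F2=0 (differ) -> 1
  (every remaining row is evaluated the same way; all 128 results are listed next)
Full result column, 8 rows per line (p,q,r,s fixed per line; t,u,v runs 000..111 left to right):
  rows 0-7 [p,q,r,s=0000]: 11011101  (ones: 6)
  rows 8-15 [p,q,r,s=0001]: 01000100  (ones: 2)
  rows 16-23 [p,q,r,s=0010]: 11011101  (ones: 6)
  rows 24-31 [p,q,r,s=0011]: 01000100  (ones: 2)
  rows 32-39 [p,q,r,s=0100]: 01000100  (ones: 2)
  rows 40-47 [p,q,r,s=0101]: 00010001  (ones: 2)
  rows 48-55 [p,q,r,s=0110]: 01000100  (ones: 2)
  rows 56-63 [p,q,r,s=0111]: 00010001  (ones: 2)
  rows 64-71 [p,q,r,s=1000]: 11011101  (ones: 6)
  rows 72-79 [p,q,r,s=1001]: 01000100  (ones: 2)
  rows 80-87 [p,q,r,s=1010]: 11011101  (ones: 6)
  rows 88-95 [p,q,r,s=1011]: 01000100  (ones: 2)
  rows 96-103 [p,q,r,s=1100]: 01000100  (ones: 2)
  rows 104-111 [p,q,r,s=1101]: 00010001  (ones: 2)
  rows 112-119 [p,q,r,s=1110]: 01000100  (ones: 2)
  rows 120-127 [p,q,r,s=1111]: 00010001  (ones: 2)
Disagreements = 6+2+6+2+2+2+2+2+6+2+6+2+2+2+2+2 = 48

48


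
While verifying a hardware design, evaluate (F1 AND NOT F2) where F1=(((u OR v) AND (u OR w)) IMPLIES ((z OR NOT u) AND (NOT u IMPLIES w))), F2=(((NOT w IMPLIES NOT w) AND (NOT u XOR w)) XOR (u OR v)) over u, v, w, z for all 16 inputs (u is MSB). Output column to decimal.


F1 = (((u OR v) AND (u OR w)) IMPLIES ((z OR NOT u) AND (NOT u IMPLIES w)))
F2 = (((NOT w IMPLIES NOT w) AND (NOT u XOR w)) XOR (u OR v))
Counterexample to F1=>F2 is where F1=1 and F2=0.
Evaluate each row (bits = u,v,w,z, MSB first):
  row 0 [0000]: F1=1 F2=1 -> F1&~F2 -> 0
  row 1 [0001]: F1=1 F2=1 -> F1&~F2 -> 0
  row 2 [0010]: F1=1 F2=0 -> F1&~F2 -> 1
  row 3 [0011]: F1=1 F2=0 -> F1&~F2 -> 1
  row 4 [0100]: F1=1 F2=0 -> F1&~F2 -> 1
  row 5 [0101]: F1=1 F2=0 -> F1&~F2 -> 1
  row 6 [0110]: F1=1 F2=1 -> F1&~F2 -> 0
  row 7 [0111]: F1=1 F2=1 -> F1&~F2 -> 0
  row 8 [1000]: F1=0 F2=1 -> F1&~F2 -> 0
  row 9 [1001]: F1=1 F2=1 -> F1&~F2 -> 0
  row 10 [1010]: F1=0 F2=0 -> F1&~F2 -> 0
  row 11 [1011]: F1=1 F2=0 -> F1&~F2 -> 1
  row 12 [1100]: F1=0 F2=1 -> F1&~F2 -> 0
  row 13 [1101]: F1=1 F2=1 -> F1&~F2 -> 0
  row 14 [1110]: F1=0 F2=0 -> F1&~F2 -> 0
  row 15 [1111]: F1=1 F2=0 -> F1&~F2 -> 1
Full result column, 4 rows per line (u,v fixed per line; w,z runs 00..11 left to right):
  rows 0-3 [u,v=00]: 0011  = hex 3
  rows 4-7 [u,v=01]: 1100  = hex C
  rows 8-11 [u,v=10]: 0001  = hex 1
  rows 12-15 [u,v=11]: 0001  = hex 1
Counterexample vector (row 0 .. row 15) = 0011110000010001
Output column grouped in 4s = 0011 1100 0001 0001 = 0x3C11
Convert to decimal digit by digit (value = value*16 + digit):
  3 -> 3
  3*16 + 12 (C) = 60
  60*16 + 1 = 961
  961*16 + 1 = 15377
Decimal = 15377

15377


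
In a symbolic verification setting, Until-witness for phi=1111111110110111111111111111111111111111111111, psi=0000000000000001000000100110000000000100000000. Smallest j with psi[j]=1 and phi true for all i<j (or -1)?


(phi U psi) at 0: need smallest j with psi[j]=1 and phi[i]=1 for all i in [0,j).
Scan from step 0:
  step 0: phi=1, psi=0 -> continue
  step 1: phi=1, psi=0 -> continue
  step 2: phi=1, psi=0 -> continue
  step 3: phi=1, psi=0 -> continue
  step 9: phi=0 -> phi-prefix broken from here
  step 15: psi=1 but phi already failed -> not a witness
  step 22: psi=1 but phi already failed -> not a witness
  step 25: psi=1 but phi already failed -> not a witness
  step 26: psi=1 but phi already failed -> not a witness
  step 37: psi=1 but phi already failed -> not a witness
  end of trace: no witness -> -1
Witness step = -1

-1


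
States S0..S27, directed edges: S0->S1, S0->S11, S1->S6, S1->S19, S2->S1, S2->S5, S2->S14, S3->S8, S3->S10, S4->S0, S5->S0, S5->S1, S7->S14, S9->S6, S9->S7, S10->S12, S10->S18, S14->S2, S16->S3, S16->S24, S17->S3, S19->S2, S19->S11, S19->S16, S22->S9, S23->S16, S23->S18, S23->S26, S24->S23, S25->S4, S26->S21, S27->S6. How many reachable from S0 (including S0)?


BFS from S0:
  layer 0: {S0}
  layer 1: {S1, S11}
  layer 2: {S6, S19}
  layer 3: {S2, S16}
  layer 4: {S3, S5, S14, S24}
  layer 5: {S8, S10, S23}
  layer 6: {S12, S18, S26}
  layer 7: {S21}
Reachable set: {S0, S1, S2, S3, S5, S6, S8, S10, S11, S12, S14, S16, S18, S19, S21, S23, S24, S26}
Count = 18

18


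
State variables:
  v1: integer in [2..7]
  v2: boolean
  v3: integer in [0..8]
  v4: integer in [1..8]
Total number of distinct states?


State space = product of domain sizes of all variables.
Domain sizes:
  v1 (integer in [2..7]): 6
  v2 (boolean): 2
  v3 (integer in [0..8]): 9
  v4 (integer in [1..8]): 8
Product = 6 * 2 * 9 * 8 = 864

864


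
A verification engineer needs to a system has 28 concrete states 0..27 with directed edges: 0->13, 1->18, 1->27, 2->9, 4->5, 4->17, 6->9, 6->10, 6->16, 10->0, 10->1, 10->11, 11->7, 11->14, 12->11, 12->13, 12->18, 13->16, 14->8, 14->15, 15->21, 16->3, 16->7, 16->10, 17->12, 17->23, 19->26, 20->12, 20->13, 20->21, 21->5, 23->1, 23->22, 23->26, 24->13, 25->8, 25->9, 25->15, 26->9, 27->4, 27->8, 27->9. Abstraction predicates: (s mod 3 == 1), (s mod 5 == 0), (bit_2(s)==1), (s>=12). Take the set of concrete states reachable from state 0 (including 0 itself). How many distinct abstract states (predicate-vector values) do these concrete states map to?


BFS from 0:
Concrete reachable: {0, 1, 3, 4, 5, 7, 8, 9, 10, 11, 12, 13, 14, 15, 16, 17, 18, 21, 22, 23, 26, 27}
Abstract via predicates (s mod 3 == 1), (s mod 5 == 0), (bit_2(s)==1), (s>=12):
  (0,0,0,0) <- {3, 8, 9, 11}
  (0,0,0,1) <- {17, 18, 26, 27}
  (0,0,1,1) <- {12, 14, 21, 23}
  (0,1,0,0) <- {0}
  (0,1,1,0) <- {5}
  (0,1,1,1) <- {15}
  (1,0,0,0) <- {1}
  (1,0,0,1) <- {16}
  (1,0,1,0) <- {4, 7}
  (1,0,1,1) <- {13, 22}
  (1,1,0,0) <- {10}
Distinct abstract states = 11

11


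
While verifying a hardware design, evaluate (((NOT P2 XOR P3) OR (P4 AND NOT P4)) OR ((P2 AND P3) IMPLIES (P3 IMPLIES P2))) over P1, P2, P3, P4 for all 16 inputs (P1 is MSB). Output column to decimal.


Formula: (((NOT P2 XOR P3) OR (P4 AND NOT P4)) OR ((P2 AND P3) IMPLIES (P3 IMPLIES P2))) over P1, P2, P3, P4 (16 rows)
Evaluate each row (bits = P1,P2,P3,P4, MSB first):
  row 0 [0000]: (((NOT 0 XOR 0) OR (0 AND NOT 0)) OR ((0 AND 0) IMPLIES (0 IMPLIES 0))) -> 1
  row 1 [0001]: (((NOT 0 XOR 0) OR (1 AND NOT 1)) OR ((0 AND 0) IMPLIES (0 IMPLIES 0))) -> 1
  row 2 [0010]: (((NOT 0 XOR 1) OR (0 AND NOT 0)) OR ((0 AND 1) IMPLIES (1 IMPLIES 0))) -> 1
  row 3 [0011]: (((NOT 0 XOR 1) OR (1 AND NOT 1)) OR ((0 AND 1) IMPLIES (1 IMPLIES 0))) -> 1
  row 4 [0100]: (((NOT 1 XOR 0) OR (0 AND NOT 0)) OR ((1 AND 0) IMPLIES (0 IMPLIES 1))) -> 1
  row 5 [0101]: (((NOT 1 XOR 0) OR (1 AND NOT 1)) OR ((1 AND 0) IMPLIES (0 IMPLIES 1))) -> 1
  row 6 [0110]: (((NOT 1 XOR 1) OR (0 AND NOT 0)) OR ((1 AND 1) IMPLIES (1 IMPLIES 1))) -> 1
  row 7 [0111]: (((NOT 1 XOR 1) OR (1 AND NOT 1)) OR ((1 AND 1) IMPLIES (1 IMPLIES 1))) -> 1
  row 8 [1000]: (((NOT 0 XOR 0) OR (0 AND NOT 0)) OR ((0 AND 0) IMPLIES (0 IMPLIES 0))) -> 1
  row 9 [1001]: (((NOT 0 XOR 0) OR (1 AND NOT 1)) OR ((0 AND 0) IMPLIES (0 IMPLIES 0))) -> 1
  row 10 [1010]: (((NOT 0 XOR 1) OR (0 AND NOT 0)) OR ((0 AND 1) IMPLIES (1 IMPLIES 0))) -> 1
  row 11 [1011]: (((NOT 0 XOR 1) OR (1 AND NOT 1)) OR ((0 AND 1) IMPLIES (1 IMPLIES 0))) -> 1
  row 12 [1100]: (((NOT 1 XOR 0) OR (0 AND NOT 0)) OR ((1 AND 0) IMPLIES (0 IMPLIES 1))) -> 1
  row 13 [1101]: (((NOT 1 XOR 0) OR (1 AND NOT 1)) OR ((1 AND 0) IMPLIES (0 IMPLIES 1))) -> 1
  row 14 [1110]: (((NOT 1 XOR 1) OR (0 AND NOT 0)) OR ((1 AND 1) IMPLIES (1 IMPLIES 1))) -> 1
  row 15 [1111]: (((NOT 1 XOR 1) OR (1 AND NOT 1)) OR ((1 AND 1) IMPLIES (1 IMPLIES 1))) -> 1
Full result column, 4 rows per line (P1,P2 fixed per line; P3,P4 runs 00..11 left to right):
  rows 0-3 [P1,P2=00]: 1111  = hex F
  rows 4-7 [P1,P2=01]: 1111  = hex F
  rows 8-11 [P1,P2=10]: 1111  = hex F
  rows 12-15 [P1,P2=11]: 1111  = hex F
Output column (row 0 .. row 15) = 1111111111111111
Output column grouped in 4s = 1111 1111 1111 1111 = 0xFFFF
Convert to decimal digit by digit (value = value*16 + digit):
  F -> 15
  15*16 + 15 (F) = 255
  255*16 + 15 (F) = 4095
  4095*16 + 15 (F) = 65535
Decimal = 65535

65535


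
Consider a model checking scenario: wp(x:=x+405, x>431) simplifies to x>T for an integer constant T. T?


Formula: wp(x:=E, P) = P[E/x] (substitute E for x in postcondition)
Step 1: Postcondition: x>431
Step 2: Substitute x+405 for x: x+405>431
Step 3: Solve for x: x > 431-405 = 26

26


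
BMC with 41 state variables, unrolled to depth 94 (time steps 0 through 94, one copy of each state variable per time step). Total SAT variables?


BMC unrolls to depth k, creating one copy of each state var for steps 0..k.
Step count = 94 + 1 = 95 (steps 0 through 94)
Vars per step = 41
Total = 41 * 95 = 3895

3895


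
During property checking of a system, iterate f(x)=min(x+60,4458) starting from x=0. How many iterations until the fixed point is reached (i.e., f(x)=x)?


Step 1: x=0, cap=4458, increment=60
Step 2: x grows by 60 each step until capped at 4458; fixed point is x=4458
Step 3: iterations = ceil(4458/60) = 75

75


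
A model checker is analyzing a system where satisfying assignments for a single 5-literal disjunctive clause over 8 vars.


Step 1: Total=2^8=256
Step 2: Unsat when all 5 false: 2^3=8
Step 3: Sat=256-8=248

248


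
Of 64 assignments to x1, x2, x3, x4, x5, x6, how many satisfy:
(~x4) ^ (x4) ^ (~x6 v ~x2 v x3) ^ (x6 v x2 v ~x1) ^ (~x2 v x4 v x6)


CNF with 5 clauses over 6 vars (64 assignments).
An assignment satisfies CNF iff every clause has >=1 true literal.
Check each row (bits = x1,x2,x3,x4,x5,x6; clause T/F shown):
  row 0 [000000]: clauses=TFTTT -> 0
  row 1 [000001]: clauses=TFTTT -> 0
  row 2 [000010]: clauses=TFTTT -> 0
  row 3 [000011]: clauses=TFTTT -> 0
  row 4 [000100]: clauses=FTTTT -> 0
  (every remaining row is evaluated the same way; all 64 results are listed next)
Full result column, 8 rows per line (x1,x2,x3 fixed per line; x4,x5,x6 runs 000..111 left to right):
  rows 0-7 [x1,x2,x3=000]: 00000000  (ones: 0)
  rows 8-15 [x1,x2,x3=001]: 00000000  (ones: 0)
  rows 16-23 [x1,x2,x3=010]: 00000000  (ones: 0)
  rows 24-31 [x1,x2,x3=011]: 00000000  (ones: 0)
  rows 32-39 [x1,x2,x3=100]: 00000000  (ones: 0)
  rows 40-47 [x1,x2,x3=101]: 00000000  (ones: 0)
  rows 48-55 [x1,x2,x3=110]: 00000000  (ones: 0)
  rows 56-63 [x1,x2,x3=111]: 00000000  (ones: 0)
Satisfying assignments = 0+0+0+0+0+0+0+0 = 0

0


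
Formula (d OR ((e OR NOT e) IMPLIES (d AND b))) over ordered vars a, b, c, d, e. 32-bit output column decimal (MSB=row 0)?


Formula: (d OR ((e OR NOT e) IMPLIES (d AND b))) over a, b, c, d, e (32 rows)
Evaluate each row (bits = a,b,c,d,e, MSB first):
  row 0 [00000]: (0 OR ((0 OR NOT 0) IMPLIES (0 AND 0))) -> 0
  row 1 [00001]: (0 OR ((1 OR NOT 1) IMPLIES (0 AND 0))) -> 0
  row 2 [00010]: (1 OR ((0 OR NOT 0) IMPLIES (1 AND 0))) -> 1
  row 3 [00011]: (1 OR ((1 OR NOT 1) IMPLIES (1 AND 0))) -> 1
  row 4 [00100]: (0 OR ((0 OR NOT 0) IMPLIES (0 AND 0))) -> 0
  row 5 [00101]: (0 OR ((1 OR NOT 1) IMPLIES (0 AND 0))) -> 0
  row 6 [00110]: (1 OR ((0 OR NOT 0) IMPLIES (1 AND 0))) -> 1
  row 7 [00111]: (1 OR ((1 OR NOT 1) IMPLIES (1 AND 0))) -> 1
  row 8 [01000]: (0 OR ((0 OR NOT 0) IMPLIES (0 AND 1))) -> 0
  row 9 [01001]: (0 OR ((1 OR NOT 1) IMPLIES (0 AND 1))) -> 0
  row 10 [01010]: (1 OR ((0 OR NOT 0) IMPLIES (1 AND 1))) -> 1
  row 11 [01011]: (1 OR ((1 OR NOT 1) IMPLIES (1 AND 1))) -> 1
  row 12 [01100]: (0 OR ((0 OR NOT 0) IMPLIES (0 AND 1))) -> 0
  row 13 [01101]: (0 OR ((1 OR NOT 1) IMPLIES (0 AND 1))) -> 0
  row 14 [01110]: (1 OR ((0 OR NOT 0) IMPLIES (1 AND 1))) -> 1
  row 15 [01111]: (1 OR ((1 OR NOT 1) IMPLIES (1 AND 1))) -> 1
  row 16 [10000]: (0 OR ((0 OR NOT 0) IMPLIES (0 AND 0))) -> 0
  row 17 [10001]: (0 OR ((1 OR NOT 1) IMPLIES (0 AND 0))) -> 0
  row 18 [10010]: (1 OR ((0 OR NOT 0) IMPLIES (1 AND 0))) -> 1
  row 19 [10011]: (1 OR ((1 OR NOT 1) IMPLIES (1 AND 0))) -> 1
  row 20 [10100]: (0 OR ((0 OR NOT 0) IMPLIES (0 AND 0))) -> 0
  row 21 [10101]: (0 OR ((1 OR NOT 1) IMPLIES (0 AND 0))) -> 0
  row 22 [10110]: (1 OR ((0 OR NOT 0) IMPLIES (1 AND 0))) -> 1
  row 23 [10111]: (1 OR ((1 OR NOT 1) IMPLIES (1 AND 0))) -> 1
  row 24 [11000]: (0 OR ((0 OR NOT 0) IMPLIES (0 AND 1))) -> 0
  row 25 [11001]: (0 OR ((1 OR NOT 1) IMPLIES (0 AND 1))) -> 0
  row 26 [11010]: (1 OR ((0 OR NOT 0) IMPLIES (1 AND 1))) -> 1
  row 27 [11011]: (1 OR ((1 OR NOT 1) IMPLIES (1 AND 1))) -> 1
  row 28 [11100]: (0 OR ((0 OR NOT 0) IMPLIES (0 AND 1))) -> 0
  row 29 [11101]: (0 OR ((1 OR NOT 1) IMPLIES (0 AND 1))) -> 0
  row 30 [11110]: (1 OR ((0 OR NOT 0) IMPLIES (1 AND 1))) -> 1
  row 31 [11111]: (1 OR ((1 OR NOT 1) IMPLIES (1 AND 1))) -> 1
Full result column, 4 rows per line (a,b,c fixed per line; d,e runs 00..11 left to right):
  rows 0-3 [a,b,c=000]: 0011  = hex 3
  rows 4-7 [a,b,c=001]: 0011  = hex 3
  rows 8-11 [a,b,c=010]: 0011  = hex 3
  rows 12-15 [a,b,c=011]: 0011  = hex 3
  rows 16-19 [a,b,c=100]: 0011  = hex 3
  rows 20-23 [a,b,c=101]: 0011  = hex 3
  rows 24-27 [a,b,c=110]: 0011  = hex 3
  rows 28-31 [a,b,c=111]: 0011  = hex 3
Output column (row 0 .. row 31) = 00110011001100110011001100110011
Output column grouped in 4s = 0011 0011 0011 0011 0011 0011 0011 0011 = 0x33333333
Convert to decimal digit by digit (value = value*16 + digit):
  3 -> 3
  3*16 + 3 = 51
  51*16 + 3 = 819
  819*16 + 3 = 13107
  13107*16 + 3 = 209715
  209715*16 + 3 = 3355443
  3355443*16 + 3 = 53687091
  53687091*16 + 3 = 858993459
Decimal = 858993459

858993459


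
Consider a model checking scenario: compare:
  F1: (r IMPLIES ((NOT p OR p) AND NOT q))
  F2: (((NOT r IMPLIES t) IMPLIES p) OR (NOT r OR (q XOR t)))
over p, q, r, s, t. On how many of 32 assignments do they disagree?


F1 = (r IMPLIES ((NOT p OR p) AND NOT q))
F2 = (((NOT r IMPLIES t) IMPLIES p) OR (NOT r OR (q XOR t)))
Evaluate both on each of 32 rows (bits = p,q,r,s,t):
  row 0 [00000]: F1=1 F2=1 -> 0
  row 1 [00001]: F1=1 F2=1 -> 0
  row 2 [00010]: F1=1 F2=1 -> 0
  row 3 [00011]: F1=1 F2=1 -> 0
  row 4 [00100]: F1=1 F2=0 (differ) -> 1
  row 5 [00101]: F1=1 F2=1 -> 0
  row 6 [00110]: F1=1 F2=0 (differ) -> 1
  row 7 [00111]: F1=1 F2=1 -> 0
  row 8 [01000]: F1=1 F2=1 -> 0
  row 9 [01001]: F1=1 F2=1 -> 0
  row 10 [01010]: F1=1 F2=1 -> 0
  row 11 [01011]: F1=1 F2=1 -> 0
  row 12 [01100]: F1=0 F2=1 (differ) -> 1
  row 13 [01101]: F1=0 F2=0 -> 0
  row 14 [01110]: F1=0 F2=1 (differ) -> 1
  row 15 [01111]: F1=0 F2=0 -> 0
  row 16 [10000]: F1=1 F2=1 -> 0
  row 17 [10001]: F1=1 F2=1 -> 0
  row 18 [10010]: F1=1 F2=1 -> 0
  row 19 [10011]: F1=1 F2=1 -> 0
  row 20 [10100]: F1=1 F2=1 -> 0
  row 21 [10101]: F1=1 F2=1 -> 0
  row 22 [10110]: F1=1 F2=1 -> 0
  row 23 [10111]: F1=1 F2=1 -> 0
  row 24 [11000]: F1=1 F2=1 -> 0
  row 25 [11001]: F1=1 F2=1 -> 0
  row 26 [11010]: F1=1 F2=1 -> 0
  row 27 [11011]: F1=1 F2=1 -> 0
  row 28 [11100]: F1=0 F2=1 (differ) -> 1
  row 29 [11101]: F1=0 F2=1 (differ) -> 1
  row 30 [11110]: F1=0 F2=1 (differ) -> 1
  row 31 [11111]: F1=0 F2=1 (differ) -> 1
Full result column, 8 rows per line (p,q fixed per line; r,s,t runs 000..111 left to right):
  rows 0-7 [p,q=00]: 00001010  (ones: 2)
  rows 8-15 [p,q=01]: 00001010  (ones: 2)
  rows 16-23 [p,q=10]: 00000000  (ones: 0)
  rows 24-31 [p,q=11]: 00001111  (ones: 4)
Disagreements = 2+2+0+4 = 8

8


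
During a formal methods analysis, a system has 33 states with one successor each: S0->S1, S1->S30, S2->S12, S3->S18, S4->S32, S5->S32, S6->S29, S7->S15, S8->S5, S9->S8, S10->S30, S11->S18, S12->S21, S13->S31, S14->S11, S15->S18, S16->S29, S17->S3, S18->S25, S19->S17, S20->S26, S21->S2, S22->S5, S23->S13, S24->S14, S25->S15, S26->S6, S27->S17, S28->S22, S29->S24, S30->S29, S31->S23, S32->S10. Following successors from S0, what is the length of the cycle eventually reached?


Trace from S0 until a state repeats:
  S0 -> S1 -> S30 -> S29 -> S24 -> S14 -> S11 -> S18 -> S25 -> S15 -> S18
S18 first seen at step 7, revisited at step 10.
Cycle length = 10 - 7 = 3

3


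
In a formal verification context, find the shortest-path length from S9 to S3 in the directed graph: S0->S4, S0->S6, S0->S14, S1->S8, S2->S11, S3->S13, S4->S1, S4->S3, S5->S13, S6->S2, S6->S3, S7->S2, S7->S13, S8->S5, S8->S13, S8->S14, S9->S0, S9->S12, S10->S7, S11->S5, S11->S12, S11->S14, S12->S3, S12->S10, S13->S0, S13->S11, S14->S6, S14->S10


BFS layer-by-layer from S9:
  dist 0: {S9}
  dist 1: {S0, S12}
  dist 2: {S3, S4, S6, S10, S14}
  -> S3 reached at distance 2
Shortest path length = 2

2


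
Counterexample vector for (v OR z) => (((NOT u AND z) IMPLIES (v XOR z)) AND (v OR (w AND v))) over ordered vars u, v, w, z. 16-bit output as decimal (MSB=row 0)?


F1 = (v OR z)
F2 = (((NOT u AND z) IMPLIES (v XOR z)) AND (v OR (w AND v)))
Counterexample to F1=>F2 is where F1=1 and F2=0.
Evaluate each row (bits = u,v,w,z, MSB first):
  row 0 [0000]: F1=0 F2=0 -> F1&~F2 -> 0
  row 1 [0001]: F1=1 F2=0 -> F1&~F2 -> 1
  row 2 [0010]: F1=0 F2=0 -> F1&~F2 -> 0
  row 3 [0011]: F1=1 F2=0 -> F1&~F2 -> 1
  row 4 [0100]: F1=1 F2=1 -> F1&~F2 -> 0
  row 5 [0101]: F1=1 F2=0 -> F1&~F2 -> 1
  row 6 [0110]: F1=1 F2=1 -> F1&~F2 -> 0
  row 7 [0111]: F1=1 F2=0 -> F1&~F2 -> 1
  row 8 [1000]: F1=0 F2=0 -> F1&~F2 -> 0
  row 9 [1001]: F1=1 F2=0 -> F1&~F2 -> 1
  row 10 [1010]: F1=0 F2=0 -> F1&~F2 -> 0
  row 11 [1011]: F1=1 F2=0 -> F1&~F2 -> 1
  row 12 [1100]: F1=1 F2=1 -> F1&~F2 -> 0
  row 13 [1101]: F1=1 F2=1 -> F1&~F2 -> 0
  row 14 [1110]: F1=1 F2=1 -> F1&~F2 -> 0
  row 15 [1111]: F1=1 F2=1 -> F1&~F2 -> 0
Full result column, 4 rows per line (u,v fixed per line; w,z runs 00..11 left to right):
  rows 0-3 [u,v=00]: 0101  = hex 5
  rows 4-7 [u,v=01]: 0101  = hex 5
  rows 8-11 [u,v=10]: 0101  = hex 5
  rows 12-15 [u,v=11]: 0000  = hex 0
Counterexample vector (row 0 .. row 15) = 0101010101010000
Output column grouped in 4s = 0101 0101 0101 0000 = 0x5550
Convert to decimal digit by digit (value = value*16 + digit):
  5 -> 5
  5*16 + 5 = 85
  85*16 + 5 = 1365
  1365*16 + 0 = 21840
Decimal = 21840

21840


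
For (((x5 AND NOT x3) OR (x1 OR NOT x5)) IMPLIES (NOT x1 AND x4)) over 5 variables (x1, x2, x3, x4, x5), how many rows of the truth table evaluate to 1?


Formula: (((x5 AND NOT x3) OR (x1 OR NOT x5)) IMPLIES (NOT x1 AND x4)) over 5 vars (32 rows)
Evaluate each row (x1, x2, x3, x4, x5 as bits, MSB first):
  row 0 [00000]: (((0 AND NOT 0) OR (0 OR NOT 0)) IMPLIES (NOT 0 AND 0)) -> 0
  row 1 [00001]: (((1 AND NOT 0) OR (0 OR NOT 1)) IMPLIES (NOT 0 AND 0)) -> 0
  row 2 [00010]: (((0 AND NOT 0) OR (0 OR NOT 0)) IMPLIES (NOT 0 AND 1)) -> 1
  row 3 [00011]: (((1 AND NOT 0) OR (0 OR NOT 1)) IMPLIES (NOT 0 AND 1)) -> 1
  row 4 [00100]: (((0 AND NOT 1) OR (0 OR NOT 0)) IMPLIES (NOT 0 AND 0)) -> 0
  row 5 [00101]: (((1 AND NOT 1) OR (0 OR NOT 1)) IMPLIES (NOT 0 AND 0)) -> 1
  row 6 [00110]: (((0 AND NOT 1) OR (0 OR NOT 0)) IMPLIES (NOT 0 AND 1)) -> 1
  row 7 [00111]: (((1 AND NOT 1) OR (0 OR NOT 1)) IMPLIES (NOT 0 AND 1)) -> 1
  row 8 [01000]: (((0 AND NOT 0) OR (0 OR NOT 0)) IMPLIES (NOT 0 AND 0)) -> 0
  row 9 [01001]: (((1 AND NOT 0) OR (0 OR NOT 1)) IMPLIES (NOT 0 AND 0)) -> 0
  row 10 [01010]: (((0 AND NOT 0) OR (0 OR NOT 0)) IMPLIES (NOT 0 AND 1)) -> 1
  row 11 [01011]: (((1 AND NOT 0) OR (0 OR NOT 1)) IMPLIES (NOT 0 AND 1)) -> 1
  row 12 [01100]: (((0 AND NOT 1) OR (0 OR NOT 0)) IMPLIES (NOT 0 AND 0)) -> 0
  row 13 [01101]: (((1 AND NOT 1) OR (0 OR NOT 1)) IMPLIES (NOT 0 AND 0)) -> 1
  row 14 [01110]: (((0 AND NOT 1) OR (0 OR NOT 0)) IMPLIES (NOT 0 AND 1)) -> 1
  row 15 [01111]: (((1 AND NOT 1) OR (0 OR NOT 1)) IMPLIES (NOT 0 AND 1)) -> 1
  row 16 [10000]: (((0 AND NOT 0) OR (1 OR NOT 0)) IMPLIES (NOT 1 AND 0)) -> 0
  row 17 [10001]: (((1 AND NOT 0) OR (1 OR NOT 1)) IMPLIES (NOT 1 AND 0)) -> 0
  row 18 [10010]: (((0 AND NOT 0) OR (1 OR NOT 0)) IMPLIES (NOT 1 AND 1)) -> 0
  row 19 [10011]: (((1 AND NOT 0) OR (1 OR NOT 1)) IMPLIES (NOT 1 AND 1)) -> 0
  row 20 [10100]: (((0 AND NOT 1) OR (1 OR NOT 0)) IMPLIES (NOT 1 AND 0)) -> 0
  row 21 [10101]: (((1 AND NOT 1) OR (1 OR NOT 1)) IMPLIES (NOT 1 AND 0)) -> 0
  row 22 [10110]: (((0 AND NOT 1) OR (1 OR NOT 0)) IMPLIES (NOT 1 AND 1)) -> 0
  row 23 [10111]: (((1 AND NOT 1) OR (1 OR NOT 1)) IMPLIES (NOT 1 AND 1)) -> 0
  row 24 [11000]: (((0 AND NOT 0) OR (1 OR NOT 0)) IMPLIES (NOT 1 AND 0)) -> 0
  row 25 [11001]: (((1 AND NOT 0) OR (1 OR NOT 1)) IMPLIES (NOT 1 AND 0)) -> 0
  row 26 [11010]: (((0 AND NOT 0) OR (1 OR NOT 0)) IMPLIES (NOT 1 AND 1)) -> 0
  row 27 [11011]: (((1 AND NOT 0) OR (1 OR NOT 1)) IMPLIES (NOT 1 AND 1)) -> 0
  row 28 [11100]: (((0 AND NOT 1) OR (1 OR NOT 0)) IMPLIES (NOT 1 AND 0)) -> 0
  row 29 [11101]: (((1 AND NOT 1) OR (1 OR NOT 1)) IMPLIES (NOT 1 AND 0)) -> 0
  row 30 [11110]: (((0 AND NOT 1) OR (1 OR NOT 0)) IMPLIES (NOT 1 AND 1)) -> 0
  row 31 [11111]: (((1 AND NOT 1) OR (1 OR NOT 1)) IMPLIES (NOT 1 AND 1)) -> 0
Full result column, 8 rows per line (x1,x2 fixed per line; x3,x4,x5 runs 000..111 left to right):
  rows 0-7 [x1,x2=00]: 00110111  (ones: 5)
  rows 8-15 [x1,x2=01]: 00110111  (ones: 5)
  rows 16-23 [x1,x2=10]: 00000000  (ones: 0)
  rows 24-31 [x1,x2=11]: 00000000  (ones: 0)
Count of 1-rows = 5+5+0+0 = 10

10


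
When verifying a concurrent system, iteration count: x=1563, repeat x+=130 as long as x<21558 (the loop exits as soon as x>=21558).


Step 1: x goes from 1563 toward 21558 by 130; the body runs while x<21558, so iterations = ceil((bound-start)/step)
Step 2: Distance=19995
Step 3: ceil(19995/130)=154

154


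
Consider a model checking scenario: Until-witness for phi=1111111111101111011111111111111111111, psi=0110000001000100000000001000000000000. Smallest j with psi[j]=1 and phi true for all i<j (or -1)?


(phi U psi) at 0: need smallest j with psi[j]=1 and phi[i]=1 for all i in [0,j).
Scan from step 0:
  step 0: phi=1, psi=0 -> continue
  step 1: psi=1 and phi held for [0,1) -> witness found
Witness step = 1

1


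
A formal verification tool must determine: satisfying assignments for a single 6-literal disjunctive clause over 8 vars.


Step 1: Total=2^8=256
Step 2: Unsat when all 6 false: 2^2=4
Step 3: Sat=256-4=252

252


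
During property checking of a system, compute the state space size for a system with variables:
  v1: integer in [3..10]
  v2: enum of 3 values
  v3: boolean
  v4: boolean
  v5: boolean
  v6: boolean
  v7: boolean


State space = product of domain sizes of all variables.
Domain sizes:
  v1 (integer in [3..10]): 8
  v2 (enum of 3 values): 3
  v3 (boolean): 2
  v4 (boolean): 2
  v5 (boolean): 2
  v6 (boolean): 2
  v7 (boolean): 2
Product = 8 * 3 * 2 * 2 * 2 * 2 * 2 = 768

768


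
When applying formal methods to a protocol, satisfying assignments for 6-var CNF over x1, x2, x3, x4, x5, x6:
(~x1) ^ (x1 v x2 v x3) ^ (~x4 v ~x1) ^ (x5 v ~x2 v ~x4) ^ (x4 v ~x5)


CNF with 5 clauses over 6 vars (64 assignments).
An assignment satisfies CNF iff every clause has >=1 true literal.
Check each row (bits = x1,x2,x3,x4,x5,x6; clause T/F shown):
  row 0 [000000]: clauses=TFTTT -> 0
  row 1 [000001]: clauses=TFTTT -> 0
  row 2 [000010]: clauses=TFTTF -> 0
  row 3 [000011]: clauses=TFTTF -> 0
  row 4 [000100]: clauses=TFTTT -> 0
  (every remaining row is evaluated the same way; all 64 results are listed next)
Full result column, 8 rows per line (x1,x2,x3 fixed per line; x4,x5,x6 runs 000..111 left to right):
  rows 0-7 [x1,x2,x3=000]: 00000000  (ones: 0)
  rows 8-15 [x1,x2,x3=001]: 11001111  (ones: 6)
  rows 16-23 [x1,x2,x3=010]: 11000011  (ones: 4)
  rows 24-31 [x1,x2,x3=011]: 11000011  (ones: 4)
  rows 32-39 [x1,x2,x3=100]: 00000000  (ones: 0)
  rows 40-47 [x1,x2,x3=101]: 00000000  (ones: 0)
  rows 48-55 [x1,x2,x3=110]: 00000000  (ones: 0)
  rows 56-63 [x1,x2,x3=111]: 00000000  (ones: 0)
Satisfying assignments = 0+6+4+4+0+0+0+0 = 14

14


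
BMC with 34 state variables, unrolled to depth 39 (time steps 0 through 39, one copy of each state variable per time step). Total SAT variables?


BMC unrolls to depth k, creating one copy of each state var for steps 0..k.
Step count = 39 + 1 = 40 (steps 0 through 39)
Vars per step = 34
Total = 34 * 40 = 1360

1360


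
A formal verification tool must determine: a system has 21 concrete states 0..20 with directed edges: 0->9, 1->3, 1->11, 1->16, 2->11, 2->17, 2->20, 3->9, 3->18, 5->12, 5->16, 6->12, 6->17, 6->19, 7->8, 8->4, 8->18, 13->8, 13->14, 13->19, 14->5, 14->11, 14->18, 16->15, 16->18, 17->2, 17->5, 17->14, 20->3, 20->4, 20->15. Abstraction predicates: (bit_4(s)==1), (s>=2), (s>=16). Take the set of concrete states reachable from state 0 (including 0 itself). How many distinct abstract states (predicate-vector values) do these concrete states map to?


BFS from 0:
Concrete reachable: {0, 9}
Abstract via predicates (bit_4(s)==1), (s>=2), (s>=16):
  (0,0,0) <- {0}
  (0,1,0) <- {9}
Distinct abstract states = 2

2


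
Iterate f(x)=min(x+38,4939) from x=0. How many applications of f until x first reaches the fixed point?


Step 1: x=0, cap=4939, increment=38
Step 2: x grows by 38 each step until capped at 4939; fixed point is x=4939
Step 3: iterations = ceil(4939/38) = 130

130


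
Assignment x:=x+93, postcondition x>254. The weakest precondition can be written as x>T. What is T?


Formula: wp(x:=E, P) = P[E/x] (substitute E for x in postcondition)
Step 1: Postcondition: x>254
Step 2: Substitute x+93 for x: x+93>254
Step 3: Solve for x: x > 254-93 = 161

161


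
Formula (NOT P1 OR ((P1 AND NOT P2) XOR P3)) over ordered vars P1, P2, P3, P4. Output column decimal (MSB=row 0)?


Formula: (NOT P1 OR ((P1 AND NOT P2) XOR P3)) over P1, P2, P3, P4 (16 rows)
Evaluate each row (bits = P1,P2,P3,P4, MSB first):
  row 0 [0000]: (NOT 0 OR ((0 AND NOT 0) XOR 0)) -> 1
  row 1 [0001]: (NOT 0 OR ((0 AND NOT 0) XOR 0)) -> 1
  row 2 [0010]: (NOT 0 OR ((0 AND NOT 0) XOR 1)) -> 1
  row 3 [0011]: (NOT 0 OR ((0 AND NOT 0) XOR 1)) -> 1
  row 4 [0100]: (NOT 0 OR ((0 AND NOT 1) XOR 0)) -> 1
  row 5 [0101]: (NOT 0 OR ((0 AND NOT 1) XOR 0)) -> 1
  row 6 [0110]: (NOT 0 OR ((0 AND NOT 1) XOR 1)) -> 1
  row 7 [0111]: (NOT 0 OR ((0 AND NOT 1) XOR 1)) -> 1
  row 8 [1000]: (NOT 1 OR ((1 AND NOT 0) XOR 0)) -> 1
  row 9 [1001]: (NOT 1 OR ((1 AND NOT 0) XOR 0)) -> 1
  row 10 [1010]: (NOT 1 OR ((1 AND NOT 0) XOR 1)) -> 0
  row 11 [1011]: (NOT 1 OR ((1 AND NOT 0) XOR 1)) -> 0
  row 12 [1100]: (NOT 1 OR ((1 AND NOT 1) XOR 0)) -> 0
  row 13 [1101]: (NOT 1 OR ((1 AND NOT 1) XOR 0)) -> 0
  row 14 [1110]: (NOT 1 OR ((1 AND NOT 1) XOR 1)) -> 1
  row 15 [1111]: (NOT 1 OR ((1 AND NOT 1) XOR 1)) -> 1
Full result column, 4 rows per line (P1,P2 fixed per line; P3,P4 runs 00..11 left to right):
  rows 0-3 [P1,P2=00]: 1111  = hex F
  rows 4-7 [P1,P2=01]: 1111  = hex F
  rows 8-11 [P1,P2=10]: 1100  = hex C
  rows 12-15 [P1,P2=11]: 0011  = hex 3
Output column (row 0 .. row 15) = 1111111111000011
Output column grouped in 4s = 1111 1111 1100 0011 = 0xFFC3
Convert to decimal digit by digit (value = value*16 + digit):
  F -> 15
  15*16 + 15 (F) = 255
  255*16 + 12 (C) = 4092
  4092*16 + 3 = 65475
Decimal = 65475

65475


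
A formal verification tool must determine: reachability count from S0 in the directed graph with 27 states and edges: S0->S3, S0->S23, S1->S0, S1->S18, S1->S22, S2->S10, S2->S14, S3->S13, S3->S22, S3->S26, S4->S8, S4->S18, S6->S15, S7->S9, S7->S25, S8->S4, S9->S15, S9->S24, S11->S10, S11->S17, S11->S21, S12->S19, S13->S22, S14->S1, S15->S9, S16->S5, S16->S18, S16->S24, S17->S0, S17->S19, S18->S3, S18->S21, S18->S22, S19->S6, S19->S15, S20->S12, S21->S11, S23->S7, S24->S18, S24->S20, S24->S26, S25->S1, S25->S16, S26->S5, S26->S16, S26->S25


BFS from S0:
  layer 0: {S0}
  layer 1: {S3, S23}
  layer 2: {S7, S13, S22, S26}
  layer 3: {S5, S9, S16, S25}
  layer 4: {S1, S15, S18, S24}
  layer 5: {S20, S21}
  layer 6: {S11, S12}
  layer 7: {S10, S17, S19}
  layer 8: {S6}
Reachable set: {S0, S1, S3, S5, S6, S7, S9, S10, S11, S12, S13, S15, S16, S17, S18, S19, S20, S21, S22, S23, S24, S25, S26}
Count = 23

23


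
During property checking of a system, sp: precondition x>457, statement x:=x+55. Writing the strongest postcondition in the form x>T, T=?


Formula: sp(P, x:=E) = exists old_x. (x = E[old_x/x]) AND P[old_x/x] (old_x is the value of x before the assignment; eliminate old_x by solving x = E[old_x/x] for old_x)
Step 1: Precondition P: x>457, i.e. old_x > 457
Step 2: Assignment gives x = old_x + 55, so old_x = x - 55
Step 3: Substitute into P: x - 55 > 457
Step 4: Simplify: x > 457+55 = 512

512


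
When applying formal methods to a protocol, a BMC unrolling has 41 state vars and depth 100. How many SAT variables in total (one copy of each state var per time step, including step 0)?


BMC unrolls to depth k, creating one copy of each state var for steps 0..k.
Step count = 100 + 1 = 101 (steps 0 through 100)
Vars per step = 41
Total = 41 * 101 = 4141

4141


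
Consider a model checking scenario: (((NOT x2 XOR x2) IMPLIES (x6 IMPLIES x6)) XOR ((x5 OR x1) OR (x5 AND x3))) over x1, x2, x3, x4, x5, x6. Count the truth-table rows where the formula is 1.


Formula: (((NOT x2 XOR x2) IMPLIES (x6 IMPLIES x6)) XOR ((x5 OR x1) OR (x5 AND x3))) over 6 vars (64 rows)
Evaluate each row (x1, x2, x3, x4, x5, x6 as bits, MSB first):
  row 0 [000000]: (((NOT 0 XOR 0) IMPLIES (0 IMPLIES 0)) XOR ((0 OR 0) OR (0 AND 0))) -> 1
  row 1 [000001]: (((NOT 0 XOR 0) IMPLIES (1 IMPLIES 1)) XOR ((0 OR 0) OR (0 AND 0))) -> 1
  row 2 [000010]: (((NOT 0 XOR 0) IMPLIES (0 IMPLIES 0)) XOR ((1 OR 0) OR (1 AND 0))) -> 0
  row 3 [000011]: (((NOT 0 XOR 0) IMPLIES (1 IMPLIES 1)) XOR ((1 OR 0) OR (1 AND 0))) -> 0
  row 4 [000100]: (((NOT 0 XOR 0) IMPLIES (0 IMPLIES 0)) XOR ((0 OR 0) OR (0 AND 0))) -> 1
  (every remaining row is evaluated the same way; all 64 results are listed next)
Full result column, 8 rows per line (x1,x2,x3 fixed per line; x4,x5,x6 runs 000..111 left to right):
  rows 0-7 [x1,x2,x3=000]: 11001100  (ones: 4)
  rows 8-15 [x1,x2,x3=001]: 11001100  (ones: 4)
  rows 16-23 [x1,x2,x3=010]: 11001100  (ones: 4)
  rows 24-31 [x1,x2,x3=011]: 11001100  (ones: 4)
  rows 32-39 [x1,x2,x3=100]: 00000000  (ones: 0)
  rows 40-47 [x1,x2,x3=101]: 00000000  (ones: 0)
  rows 48-55 [x1,x2,x3=110]: 00000000  (ones: 0)
  rows 56-63 [x1,x2,x3=111]: 00000000  (ones: 0)
Count of 1-rows = 4+4+4+4+0+0+0+0 = 16

16
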